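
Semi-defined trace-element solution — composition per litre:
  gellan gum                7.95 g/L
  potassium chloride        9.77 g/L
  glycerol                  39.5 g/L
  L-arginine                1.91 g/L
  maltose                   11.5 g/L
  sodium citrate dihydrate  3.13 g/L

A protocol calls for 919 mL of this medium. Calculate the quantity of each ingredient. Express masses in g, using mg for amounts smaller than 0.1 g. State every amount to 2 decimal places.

Scale factor relative to 1 L: 0.919.
gellan gum: 7.95 g/L × 0.919 L = 7.31 g
potassium chloride: 9.77 g/L × 0.919 L = 8.98 g
glycerol: 39.5 g/L × 0.919 L = 36.30 g
L-arginine: 1.91 g/L × 0.919 L = 1.76 g
maltose: 11.5 g/L × 0.919 L = 10.57 g
sodium citrate dihydrate: 3.13 g/L × 0.919 L = 2.88 g

gellan gum 7.31 g; potassium chloride 8.98 g; glycerol 36.30 g; L-arginine 1.76 g; maltose 10.57 g; sodium citrate dihydrate 2.88 g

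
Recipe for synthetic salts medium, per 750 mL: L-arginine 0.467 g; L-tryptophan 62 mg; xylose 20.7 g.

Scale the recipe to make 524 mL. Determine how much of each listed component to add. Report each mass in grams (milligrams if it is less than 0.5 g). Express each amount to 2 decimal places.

L-arginine 326.28 mg; L-tryptophan 43.32 mg; xylose 14.46 g

Ratio of target to recipe volume: 524 / 750 = 0.698667.
L-arginine: 0.467 g × (524 mL / 750 mL) = 0.326277 g = 326.28 mg
L-tryptophan: 62 mg × (524 mL / 750 mL) = 43.32 mg
xylose: 20.7 g × (524 mL / 750 mL) = 14.46 g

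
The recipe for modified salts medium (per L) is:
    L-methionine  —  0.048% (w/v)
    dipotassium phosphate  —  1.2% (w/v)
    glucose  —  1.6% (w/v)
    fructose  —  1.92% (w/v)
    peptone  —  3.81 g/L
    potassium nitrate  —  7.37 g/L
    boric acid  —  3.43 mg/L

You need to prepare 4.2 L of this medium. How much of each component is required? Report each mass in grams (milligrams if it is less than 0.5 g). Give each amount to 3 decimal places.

L-methionine 2.016 g; dipotassium phosphate 50.400 g; glucose 67.200 g; fructose 80.640 g; peptone 16.002 g; potassium nitrate 30.954 g; boric acid 14.406 mg

Scale factor relative to 1 L: 4.2.
L-methionine: 0.048% w/v = 0.48 g/L → 0.48 × 4.2 L = 2.016 g
dipotassium phosphate: 1.2 g per 100 mL × 4200 mL ÷ 100 = 50.400 g
glucose: 1.6 g per 100 mL × 4200 mL ÷ 100 = 67.200 g
fructose: 1.92% w/v = 19.2 g/L → 19.2 × 4.2 L = 80.640 g
peptone: 3.81 g/L × 4.2 L = 16.002 g
potassium nitrate: 7.37 g/L × 4.2 L = 30.954 g
boric acid: 3.43 mg/L × 4.2 L = 14.406 mg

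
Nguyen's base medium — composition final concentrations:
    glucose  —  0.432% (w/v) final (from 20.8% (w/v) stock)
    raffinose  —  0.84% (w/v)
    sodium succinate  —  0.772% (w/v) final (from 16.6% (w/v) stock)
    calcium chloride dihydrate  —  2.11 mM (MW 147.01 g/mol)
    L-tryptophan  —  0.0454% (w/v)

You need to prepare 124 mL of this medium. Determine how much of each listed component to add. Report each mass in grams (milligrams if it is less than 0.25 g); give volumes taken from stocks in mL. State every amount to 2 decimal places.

glucose 2.58 mL; raffinose 1.04 g; sodium succinate 5.77 mL; calcium chloride dihydrate 38.46 mg; L-tryptophan 56.30 mg

Target volume = 124 mL = 0.124 L.
glucose: V = C2·V2/C1 = 0.432% ÷ 20.8% × 124 mL = 2.58 mL
raffinose: 0.84 g per 100 mL × 124 mL ÷ 100 = 1.04 g
sodium succinate: V = C2·V2/C1 = 0.772% ÷ 16.6% × 124 mL = 5.77 mL
calcium chloride dihydrate: 2.11 mmol/L × 147.01 mg/mmol × 0.124 L = 38.46 mg
L-tryptophan: 0.0454% w/v = 0.454 g/L → 0.454 × 0.124 L = 0.056296 g = 56.30 mg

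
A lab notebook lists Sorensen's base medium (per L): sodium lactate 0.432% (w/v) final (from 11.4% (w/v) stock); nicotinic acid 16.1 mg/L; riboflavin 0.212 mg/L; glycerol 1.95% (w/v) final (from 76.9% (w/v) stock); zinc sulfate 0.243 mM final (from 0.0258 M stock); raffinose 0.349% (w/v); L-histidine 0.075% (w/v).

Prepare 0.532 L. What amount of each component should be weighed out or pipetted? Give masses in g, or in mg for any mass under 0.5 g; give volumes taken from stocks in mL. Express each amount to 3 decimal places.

Working volume: 0.532 L.
sodium lactate: C1V1 = C2V2 → 0.432% ÷ 11.4% × 532 mL = 20.160 mL
nicotinic acid: 16.1 mg/L × 0.532 L = 8.565 mg
riboflavin: 0.212 mg/L × 0.532 L = 0.113 mg
glycerol: C1V1 = C2V2 → 1.95% ÷ 76.9% × 532 mL = 13.490 mL
zinc sulfate: V = C2·V2/C1 = 0.243 mM × 532 mL ÷ 25.8 mM = 5.011 mL
raffinose: 0.349 g per 100 mL × 532 mL ÷ 100 = 1.857 g
L-histidine: 0.075 g per 100 mL × 532 mL ÷ 100 = 0.399 g = 399.000 mg

sodium lactate 20.160 mL; nicotinic acid 8.565 mg; riboflavin 0.113 mg; glycerol 13.490 mL; zinc sulfate 5.011 mL; raffinose 1.857 g; L-histidine 399.000 mg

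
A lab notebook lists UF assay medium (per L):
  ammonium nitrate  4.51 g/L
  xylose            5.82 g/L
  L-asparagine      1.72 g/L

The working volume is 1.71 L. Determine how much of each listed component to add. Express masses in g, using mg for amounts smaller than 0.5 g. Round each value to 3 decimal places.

Working volume: 1.71 L.
ammonium nitrate: 4.51 g/L × 1.71 L = 7.712 g
xylose: 5.82 g/L × 1.71 L = 9.952 g
L-asparagine: 1.72 g/L × 1.71 L = 2.941 g

ammonium nitrate 7.712 g; xylose 9.952 g; L-asparagine 2.941 g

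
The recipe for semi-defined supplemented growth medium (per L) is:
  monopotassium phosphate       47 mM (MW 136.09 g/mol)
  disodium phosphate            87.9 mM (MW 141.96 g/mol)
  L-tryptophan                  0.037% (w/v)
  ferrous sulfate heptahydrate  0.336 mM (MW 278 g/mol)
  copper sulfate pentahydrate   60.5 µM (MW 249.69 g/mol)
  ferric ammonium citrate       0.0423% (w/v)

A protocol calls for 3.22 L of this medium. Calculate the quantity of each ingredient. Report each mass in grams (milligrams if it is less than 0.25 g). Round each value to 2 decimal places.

Working volume: 3.22 L.
monopotassium phosphate: 47 mmol/L × 136.09 g/mol × 3.22 L ÷ 1000 = 20.60 g
disodium phosphate: 87.9 mmol/L × 141.96 g/mol × 3.22 L ÷ 1000 = 40.18 g
L-tryptophan: 0.037 g per 100 mL × 3220 mL ÷ 100 = 1.19 g
ferrous sulfate heptahydrate: 0.336 mmol/L × 278 g/mol × 3.22 L ÷ 1000 = 0.30 g
copper sulfate pentahydrate: 60.5 µmol/L × 249.69 g/mol × 3.22 L ÷ 1000 = 48.64 mg
ferric ammonium citrate: 0.0423% w/v = 0.423 g/L → 0.423 × 3.22 L = 1.36 g

monopotassium phosphate 20.60 g; disodium phosphate 40.18 g; L-tryptophan 1.19 g; ferrous sulfate heptahydrate 0.30 g; copper sulfate pentahydrate 48.64 mg; ferric ammonium citrate 1.36 g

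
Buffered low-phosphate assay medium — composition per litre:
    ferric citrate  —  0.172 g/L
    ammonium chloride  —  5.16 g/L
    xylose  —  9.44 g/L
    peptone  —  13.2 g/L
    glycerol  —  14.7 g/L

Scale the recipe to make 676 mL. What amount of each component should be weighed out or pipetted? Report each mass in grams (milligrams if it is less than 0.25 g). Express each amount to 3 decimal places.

Working volume: 676 mL = 0.676 L.
ferric citrate: 0.172 g/L × 0.676 L = 0.116272 g = 116.272 mg
ammonium chloride: 5.16 g/L × 0.676 L = 3.488 g
xylose: 9.44 g/L × 0.676 L = 6.381 g
peptone: 13.2 g/L × 0.676 L = 8.923 g
glycerol: 14.7 g/L × 0.676 L = 9.937 g

ferric citrate 116.272 mg; ammonium chloride 3.488 g; xylose 6.381 g; peptone 8.923 g; glycerol 9.937 g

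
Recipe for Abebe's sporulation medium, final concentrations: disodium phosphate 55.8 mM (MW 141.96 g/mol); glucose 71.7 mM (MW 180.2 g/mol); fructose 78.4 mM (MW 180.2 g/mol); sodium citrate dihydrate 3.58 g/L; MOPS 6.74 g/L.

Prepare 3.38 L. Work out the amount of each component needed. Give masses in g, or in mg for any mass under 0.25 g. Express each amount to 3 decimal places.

Scale factor relative to 1 L: 3.38.
disodium phosphate: 55.8 mmol/L × 141.96 g/mol × 3.38 L ÷ 1000 = 26.774 g
glucose: 71.7 mmol/L × 180.2 g/mol × 3.38 L ÷ 1000 = 43.671 g
fructose: 78.4 mmol/L × 180.2 g/mol × 3.38 L ÷ 1000 = 47.752 g
sodium citrate dihydrate: 3.58 g/L × 3.38 L = 12.100 g
MOPS: 6.74 g/L × 3.38 L = 22.781 g

disodium phosphate 26.774 g; glucose 43.671 g; fructose 47.752 g; sodium citrate dihydrate 12.100 g; MOPS 22.781 g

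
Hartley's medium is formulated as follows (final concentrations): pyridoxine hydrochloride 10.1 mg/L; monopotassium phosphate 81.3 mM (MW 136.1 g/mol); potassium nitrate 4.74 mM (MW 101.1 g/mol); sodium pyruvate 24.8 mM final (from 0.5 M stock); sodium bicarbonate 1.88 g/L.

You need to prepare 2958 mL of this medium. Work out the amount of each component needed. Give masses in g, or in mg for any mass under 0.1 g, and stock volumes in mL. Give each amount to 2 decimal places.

pyridoxine hydrochloride 29.88 mg; monopotassium phosphate 32.73 g; potassium nitrate 1.42 g; sodium pyruvate 146.72 mL; sodium bicarbonate 5.56 g

Scale factor relative to 1 L: 2.958.
pyridoxine hydrochloride: 10.1 mg/L × 2.958 L = 29.88 mg
monopotassium phosphate: 81.3 mmol/L × 136.1 g/mol × 2.958 L ÷ 1000 = 32.73 g
potassium nitrate: 4.74 mmol/L × 101.1 g/mol × 2.958 L ÷ 1000 = 1.42 g
sodium pyruvate: C1V1 = C2V2 → 24.8 mM × 2958 mL ÷ 500 mM = 146.72 mL
sodium bicarbonate: 1.88 g/L × 2.958 L = 5.56 g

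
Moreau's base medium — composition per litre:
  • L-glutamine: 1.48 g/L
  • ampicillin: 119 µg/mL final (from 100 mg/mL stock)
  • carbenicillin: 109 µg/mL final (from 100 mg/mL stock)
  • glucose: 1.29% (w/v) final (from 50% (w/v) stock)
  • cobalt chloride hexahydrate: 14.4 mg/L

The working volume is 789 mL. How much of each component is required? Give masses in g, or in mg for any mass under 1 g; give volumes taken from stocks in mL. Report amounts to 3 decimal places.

Scale factor relative to 1 L: 0.789.
L-glutamine: 1.48 g/L × 0.789 L = 1.168 g
ampicillin: dilute stock: 119 µg/mL × 789 mL ÷ 100000 µg/mL = 0.939 mL
carbenicillin: C1V1 = C2V2 → 109 µg/mL × 789 mL ÷ 100000 µg/mL = 0.860 mL
glucose: dilute stock: 1.29% ÷ 50% × 789 mL = 20.356 mL
cobalt chloride hexahydrate: 14.4 mg/L × 0.789 L = 11.362 mg

L-glutamine 1.168 g; ampicillin 0.939 mL; carbenicillin 0.860 mL; glucose 20.356 mL; cobalt chloride hexahydrate 11.362 mg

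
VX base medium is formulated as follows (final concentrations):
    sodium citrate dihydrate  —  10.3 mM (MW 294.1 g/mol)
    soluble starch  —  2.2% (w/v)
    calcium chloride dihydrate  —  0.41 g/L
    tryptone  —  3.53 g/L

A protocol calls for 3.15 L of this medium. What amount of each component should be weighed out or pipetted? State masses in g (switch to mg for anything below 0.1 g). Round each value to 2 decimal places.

sodium citrate dihydrate 9.54 g; soluble starch 69.30 g; calcium chloride dihydrate 1.29 g; tryptone 11.12 g

Scale factor relative to 1 L: 3.15.
sodium citrate dihydrate: 10.3 mmol/L × 294.1 g/mol × 3.15 L ÷ 1000 = 9.54 g
soluble starch: 2.2% w/v = 22 g/L → 22 × 3.15 L = 69.30 g
calcium chloride dihydrate: 0.41 g/L × 3.15 L = 1.29 g
tryptone: 3.53 g/L × 3.15 L = 11.12 g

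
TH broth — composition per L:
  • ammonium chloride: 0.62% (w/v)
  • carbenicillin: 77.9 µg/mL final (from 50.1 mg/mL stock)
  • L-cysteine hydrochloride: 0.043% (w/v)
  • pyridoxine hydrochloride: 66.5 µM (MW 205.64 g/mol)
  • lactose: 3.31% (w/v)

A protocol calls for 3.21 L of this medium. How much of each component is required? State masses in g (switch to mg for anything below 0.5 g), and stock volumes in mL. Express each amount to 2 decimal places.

Working volume: 3.21 L.
ammonium chloride: 0.62 g per 100 mL × 3210 mL ÷ 100 = 19.90 g
carbenicillin: V = C2·V2/C1 = 77.9 µg/mL × 3210 mL ÷ 50100 µg/mL = 4.99 mL
L-cysteine hydrochloride: 0.043% w/v = 0.43 g/L → 0.43 × 3.21 L = 1.38 g
pyridoxine hydrochloride: 66.5 µmol/L × 205.64 g/mol × 3.21 L ÷ 1000 = 43.90 mg
lactose: 3.31% w/v = 33.1 g/L → 33.1 × 3.21 L = 106.25 g

ammonium chloride 19.90 g; carbenicillin 4.99 mL; L-cysteine hydrochloride 1.38 g; pyridoxine hydrochloride 43.90 mg; lactose 106.25 g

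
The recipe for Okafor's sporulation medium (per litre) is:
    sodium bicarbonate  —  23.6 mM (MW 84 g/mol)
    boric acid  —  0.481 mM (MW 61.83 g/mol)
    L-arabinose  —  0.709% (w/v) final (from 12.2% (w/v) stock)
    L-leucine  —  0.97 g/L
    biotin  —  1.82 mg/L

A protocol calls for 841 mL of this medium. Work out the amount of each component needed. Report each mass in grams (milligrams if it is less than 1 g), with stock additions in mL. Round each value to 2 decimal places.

sodium bicarbonate 1.67 g; boric acid 25.01 mg; L-arabinose 48.87 mL; L-leucine 815.77 mg; biotin 1.53 mg

Working volume: 841 mL = 0.841 L.
sodium bicarbonate: 23.6 mmol/L × 84 g/mol × 0.841 L ÷ 1000 = 1.67 g
boric acid: 0.481 mmol/L × 61.83 mg/mmol × 0.841 L = 25.01 mg
L-arabinose: C1V1 = C2V2 → 0.709% ÷ 12.2% × 841 mL = 48.87 mL
L-leucine: 0.97 g/L × 0.841 L = 0.81577 g = 815.77 mg
biotin: 1.82 mg/L × 0.841 L = 1.53 mg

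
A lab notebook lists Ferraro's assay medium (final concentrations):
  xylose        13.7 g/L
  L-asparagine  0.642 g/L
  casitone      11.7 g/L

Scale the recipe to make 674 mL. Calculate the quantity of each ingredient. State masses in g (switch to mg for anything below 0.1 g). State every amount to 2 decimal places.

xylose 9.23 g; L-asparagine 0.43 g; casitone 7.89 g

Working volume: 674 mL = 0.674 L.
xylose: 13.7 g/L × 0.674 L = 9.23 g
L-asparagine: 0.642 g/L × 0.674 L = 0.43 g
casitone: 11.7 g/L × 0.674 L = 7.89 g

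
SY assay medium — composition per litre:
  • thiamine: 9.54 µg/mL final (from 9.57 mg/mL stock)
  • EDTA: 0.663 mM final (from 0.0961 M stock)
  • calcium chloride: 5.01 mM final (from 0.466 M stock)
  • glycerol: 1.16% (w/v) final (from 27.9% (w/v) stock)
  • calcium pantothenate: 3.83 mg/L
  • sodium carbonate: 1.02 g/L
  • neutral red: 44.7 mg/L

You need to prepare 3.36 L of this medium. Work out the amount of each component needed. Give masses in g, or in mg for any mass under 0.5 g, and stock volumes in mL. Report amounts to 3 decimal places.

Scale factor relative to 1 L: 3.36.
thiamine: C1V1 = C2V2 → 9.54 µg/mL × 3360 mL ÷ 9570 µg/mL = 3.349 mL
EDTA: dilute stock: 0.663 mM × 3360 mL ÷ 96.1 mM = 23.181 mL
calcium chloride: dilute stock: 5.01 mM × 3360 mL ÷ 466 mM = 36.124 mL
glycerol: V = C2·V2/C1 = 1.16% ÷ 27.9% × 3360 mL = 139.699 mL
calcium pantothenate: 3.83 mg/L × 3.36 L = 12.869 mg
sodium carbonate: 1.02 g/L × 3.36 L = 3.427 g
neutral red: 44.7 mg/L × 3.36 L = 150.192 mg

thiamine 3.349 mL; EDTA 23.181 mL; calcium chloride 36.124 mL; glycerol 139.699 mL; calcium pantothenate 12.869 mg; sodium carbonate 3.427 g; neutral red 150.192 mg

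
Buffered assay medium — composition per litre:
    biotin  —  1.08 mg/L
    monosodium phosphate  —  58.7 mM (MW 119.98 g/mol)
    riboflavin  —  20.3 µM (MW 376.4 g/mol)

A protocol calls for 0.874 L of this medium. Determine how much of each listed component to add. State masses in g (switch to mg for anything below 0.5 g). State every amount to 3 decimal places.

biotin 0.944 mg; monosodium phosphate 6.155 g; riboflavin 6.678 mg

Scale factor relative to 1 L: 0.874.
biotin: 1.08 mg/L × 0.874 L = 0.944 mg
monosodium phosphate: 58.7 mmol/L × 119.98 g/mol × 0.874 L ÷ 1000 = 6.155 g
riboflavin: 20.3 µmol/L × 376.4 g/mol × 0.874 L ÷ 1000 = 6.678 mg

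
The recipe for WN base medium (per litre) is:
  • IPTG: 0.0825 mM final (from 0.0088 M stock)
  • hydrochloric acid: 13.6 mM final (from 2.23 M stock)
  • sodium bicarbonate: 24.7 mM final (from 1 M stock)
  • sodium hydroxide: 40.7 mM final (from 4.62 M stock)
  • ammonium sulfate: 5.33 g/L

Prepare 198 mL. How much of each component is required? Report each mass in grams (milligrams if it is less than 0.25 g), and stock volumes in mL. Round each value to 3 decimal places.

IPTG 1.856 mL; hydrochloric acid 1.208 mL; sodium bicarbonate 4.891 mL; sodium hydroxide 1.744 mL; ammonium sulfate 1.055 g

Target volume = 198 mL = 0.198 L.
IPTG: V = C2·V2/C1 = 0.0825 mM × 198 mL ÷ 8.8 mM = 1.856 mL
hydrochloric acid: V = C2·V2/C1 = 13.6 mM × 198 mL ÷ 2230 mM = 1.208 mL
sodium bicarbonate: C1V1 = C2V2 → 24.7 mM × 198 mL ÷ 1000 mM = 4.891 mL
sodium hydroxide: V = C2·V2/C1 = 40.7 mM × 198 mL ÷ 4620 mM = 1.744 mL
ammonium sulfate: 5.33 g/L × 0.198 L = 1.055 g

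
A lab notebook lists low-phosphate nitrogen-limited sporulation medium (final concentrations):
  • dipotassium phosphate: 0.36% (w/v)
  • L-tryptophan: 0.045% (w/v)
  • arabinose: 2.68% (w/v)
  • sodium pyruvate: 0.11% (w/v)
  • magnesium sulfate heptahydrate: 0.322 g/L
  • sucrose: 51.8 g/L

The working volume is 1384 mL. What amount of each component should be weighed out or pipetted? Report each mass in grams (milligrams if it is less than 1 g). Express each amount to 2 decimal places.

dipotassium phosphate 4.98 g; L-tryptophan 622.80 mg; arabinose 37.09 g; sodium pyruvate 1.52 g; magnesium sulfate heptahydrate 445.65 mg; sucrose 71.69 g

Scale factor relative to 1 L: 1.384.
dipotassium phosphate: 0.36% w/v = 3.6 g/L → 3.6 × 1.384 L = 4.98 g
L-tryptophan: 0.045 g per 100 mL × 1384 mL ÷ 100 = 0.6228 g = 622.80 mg
arabinose: 2.68 g per 100 mL × 1384 mL ÷ 100 = 37.09 g
sodium pyruvate: 0.11% w/v = 1.1 g/L → 1.1 × 1.384 L = 1.52 g
magnesium sulfate heptahydrate: 0.322 g/L × 1.384 L = 0.445648 g = 445.65 mg
sucrose: 51.8 g/L × 1.384 L = 71.69 g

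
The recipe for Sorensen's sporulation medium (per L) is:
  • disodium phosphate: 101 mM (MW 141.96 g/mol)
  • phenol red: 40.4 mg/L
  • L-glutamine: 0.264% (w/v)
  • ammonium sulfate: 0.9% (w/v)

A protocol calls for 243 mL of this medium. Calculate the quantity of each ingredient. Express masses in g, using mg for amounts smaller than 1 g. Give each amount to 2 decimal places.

disodium phosphate 3.48 g; phenol red 9.82 mg; L-glutamine 641.52 mg; ammonium sulfate 2.19 g

Working volume: 243 mL = 0.243 L.
disodium phosphate: 101 mmol/L × 141.96 g/mol × 0.243 L ÷ 1000 = 3.48 g
phenol red: 40.4 mg/L × 0.243 L = 9.82 mg
L-glutamine: 0.264 g per 100 mL × 243 mL ÷ 100 = 0.64152 g = 641.52 mg
ammonium sulfate: 0.9% w/v = 9 g/L → 9 × 0.243 L = 2.19 g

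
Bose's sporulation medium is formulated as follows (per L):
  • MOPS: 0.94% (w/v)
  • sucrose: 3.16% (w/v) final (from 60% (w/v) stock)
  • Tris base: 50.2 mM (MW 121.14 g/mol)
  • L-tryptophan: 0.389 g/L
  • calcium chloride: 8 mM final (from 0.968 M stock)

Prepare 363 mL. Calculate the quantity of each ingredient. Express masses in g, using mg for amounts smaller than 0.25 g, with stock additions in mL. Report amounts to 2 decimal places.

Target volume = 363 mL = 0.363 L.
MOPS: 0.94% w/v = 9.4 g/L → 9.4 × 0.363 L = 3.41 g
sucrose: C1V1 = C2V2 → 3.16% ÷ 60% × 363 mL = 19.12 mL
Tris base: 50.2 mmol/L × 121.14 g/mol × 0.363 L ÷ 1000 = 2.21 g
L-tryptophan: 0.389 g/L × 0.363 L = 0.141207 g = 141.21 mg
calcium chloride: C1V1 = C2V2 → 8 mM × 363 mL ÷ 968 mM = 3.00 mL

MOPS 3.41 g; sucrose 19.12 mL; Tris base 2.21 g; L-tryptophan 141.21 mg; calcium chloride 3.00 mL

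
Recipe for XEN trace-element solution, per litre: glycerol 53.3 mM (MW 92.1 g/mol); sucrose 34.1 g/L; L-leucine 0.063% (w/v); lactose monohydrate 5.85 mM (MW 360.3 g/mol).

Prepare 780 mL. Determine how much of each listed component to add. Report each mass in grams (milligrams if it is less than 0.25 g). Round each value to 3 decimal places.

glycerol 3.829 g; sucrose 26.598 g; L-leucine 0.491 g; lactose monohydrate 1.644 g

Target volume = 780 mL = 0.78 L.
glycerol: 53.3 mmol/L × 92.1 g/mol × 0.78 L ÷ 1000 = 3.829 g
sucrose: 34.1 g/L × 0.78 L = 26.598 g
L-leucine: 0.063 g per 100 mL × 780 mL ÷ 100 = 0.491 g
lactose monohydrate: 5.85 mmol/L × 360.3 g/mol × 0.78 L ÷ 1000 = 1.644 g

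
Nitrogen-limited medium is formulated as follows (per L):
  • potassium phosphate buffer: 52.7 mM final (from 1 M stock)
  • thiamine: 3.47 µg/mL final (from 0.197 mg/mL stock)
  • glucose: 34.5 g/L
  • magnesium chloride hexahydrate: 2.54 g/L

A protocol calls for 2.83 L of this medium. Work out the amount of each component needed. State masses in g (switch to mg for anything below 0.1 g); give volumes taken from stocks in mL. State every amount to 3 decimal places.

Working volume: 2.83 L.
potassium phosphate buffer: dilute stock: 52.7 mM × 2830 mL ÷ 1000 mM = 149.141 mL
thiamine: V = C2·V2/C1 = 3.47 µg/mL × 2830 mL ÷ 197 µg/mL = 49.848 mL
glucose: 34.5 g/L × 2.83 L = 97.635 g
magnesium chloride hexahydrate: 2.54 g/L × 2.83 L = 7.188 g

potassium phosphate buffer 149.141 mL; thiamine 49.848 mL; glucose 97.635 g; magnesium chloride hexahydrate 7.188 g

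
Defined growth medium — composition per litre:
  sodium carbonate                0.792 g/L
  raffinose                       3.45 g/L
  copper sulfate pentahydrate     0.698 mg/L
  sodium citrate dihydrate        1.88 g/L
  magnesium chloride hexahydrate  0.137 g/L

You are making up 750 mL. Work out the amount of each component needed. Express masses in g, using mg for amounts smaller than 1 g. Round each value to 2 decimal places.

sodium carbonate 594.00 mg; raffinose 2.59 g; copper sulfate pentahydrate 0.52 mg; sodium citrate dihydrate 1.41 g; magnesium chloride hexahydrate 102.75 mg

Target volume = 750 mL = 0.75 L.
sodium carbonate: 0.792 g/L × 0.75 L = 0.594 g = 594.00 mg
raffinose: 3.45 g/L × 0.75 L = 2.59 g
copper sulfate pentahydrate: 0.698 mg/L × 0.75 L = 0.52 mg
sodium citrate dihydrate: 1.88 g/L × 0.75 L = 1.41 g
magnesium chloride hexahydrate: 0.137 g/L × 0.75 L = 0.10275 g = 102.75 mg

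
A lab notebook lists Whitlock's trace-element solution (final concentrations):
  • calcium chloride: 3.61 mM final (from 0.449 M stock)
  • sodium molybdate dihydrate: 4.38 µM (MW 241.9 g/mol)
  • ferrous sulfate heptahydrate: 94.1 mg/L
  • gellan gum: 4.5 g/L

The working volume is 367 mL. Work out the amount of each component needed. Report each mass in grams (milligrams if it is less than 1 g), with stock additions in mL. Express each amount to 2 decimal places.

Target volume = 367 mL = 0.367 L.
calcium chloride: C1V1 = C2V2 → 3.61 mM × 367 mL ÷ 449 mM = 2.95 mL
sodium molybdate dihydrate: 4.38 µmol/L × 241.9 g/mol × 0.367 L ÷ 1000 = 0.39 mg
ferrous sulfate heptahydrate: 94.1 mg/L × 0.367 L = 34.53 mg
gellan gum: 4.5 g/L × 0.367 L = 1.65 g

calcium chloride 2.95 mL; sodium molybdate dihydrate 0.39 mg; ferrous sulfate heptahydrate 34.53 mg; gellan gum 1.65 g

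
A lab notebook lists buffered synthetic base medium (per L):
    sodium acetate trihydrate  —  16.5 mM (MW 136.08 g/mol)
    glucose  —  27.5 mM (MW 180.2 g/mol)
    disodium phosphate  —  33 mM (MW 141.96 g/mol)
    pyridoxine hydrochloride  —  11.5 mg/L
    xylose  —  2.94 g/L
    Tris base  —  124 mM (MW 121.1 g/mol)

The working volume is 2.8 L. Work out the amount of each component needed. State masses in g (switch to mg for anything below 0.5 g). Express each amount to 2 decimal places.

Scale factor relative to 1 L: 2.8.
sodium acetate trihydrate: 16.5 mmol/L × 136.08 g/mol × 2.8 L ÷ 1000 = 6.29 g
glucose: 27.5 mmol/L × 180.2 g/mol × 2.8 L ÷ 1000 = 13.88 g
disodium phosphate: 33 mmol/L × 141.96 g/mol × 2.8 L ÷ 1000 = 13.12 g
pyridoxine hydrochloride: 11.5 mg/L × 2.8 L = 32.20 mg
xylose: 2.94 g/L × 2.8 L = 8.23 g
Tris base: 124 mmol/L × 121.1 g/mol × 2.8 L ÷ 1000 = 42.05 g

sodium acetate trihydrate 6.29 g; glucose 13.88 g; disodium phosphate 13.12 g; pyridoxine hydrochloride 32.20 mg; xylose 8.23 g; Tris base 42.05 g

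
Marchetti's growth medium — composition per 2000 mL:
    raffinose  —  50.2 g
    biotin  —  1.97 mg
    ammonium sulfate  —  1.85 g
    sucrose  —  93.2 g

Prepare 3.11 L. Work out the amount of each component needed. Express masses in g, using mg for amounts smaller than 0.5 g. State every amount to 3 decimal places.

Ratio of target to recipe volume: 3110 / 2000 = 1.555.
raffinose: 50.2 g × (3110 mL / 2000 mL) = 78.061 g
biotin: 1.97 mg × (3110 mL / 2000 mL) = 3.063 mg
ammonium sulfate: 1.85 g × (3110 mL / 2000 mL) = 2.877 g
sucrose: 93.2 g × (3110 mL / 2000 mL) = 144.926 g

raffinose 78.061 g; biotin 3.063 mg; ammonium sulfate 2.877 g; sucrose 144.926 g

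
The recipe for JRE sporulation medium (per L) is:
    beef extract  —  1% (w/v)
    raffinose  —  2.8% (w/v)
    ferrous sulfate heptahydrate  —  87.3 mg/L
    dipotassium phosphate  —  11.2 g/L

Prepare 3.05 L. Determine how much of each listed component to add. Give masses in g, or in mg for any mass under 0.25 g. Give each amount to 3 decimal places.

beef extract 30.500 g; raffinose 85.400 g; ferrous sulfate heptahydrate 0.266 g; dipotassium phosphate 34.160 g

Working volume: 3.05 L.
beef extract: 1 g per 100 mL × 3050 mL ÷ 100 = 30.500 g
raffinose: 2.8% w/v = 28 g/L → 28 × 3.05 L = 85.400 g
ferrous sulfate heptahydrate: 87.3 mg/L × 3.05 L = 266.265 mg = 0.266 g
dipotassium phosphate: 11.2 g/L × 3.05 L = 34.160 g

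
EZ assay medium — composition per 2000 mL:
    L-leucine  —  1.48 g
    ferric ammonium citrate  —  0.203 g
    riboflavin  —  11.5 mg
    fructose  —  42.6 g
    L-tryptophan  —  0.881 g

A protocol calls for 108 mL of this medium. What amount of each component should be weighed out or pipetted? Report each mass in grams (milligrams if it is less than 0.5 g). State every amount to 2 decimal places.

Scale factor = 108 mL / 2000 mL = 0.054.
L-leucine: 1.48 g × (108 mL / 2000 mL) = 0.07992 g = 79.92 mg
ferric ammonium citrate: 0.203 g × (108 mL / 2000 mL) = 0.010962 g = 10.96 mg
riboflavin: 11.5 mg × (108 mL / 2000 mL) = 0.62 mg
fructose: 42.6 g × (108 mL / 2000 mL) = 2.30 g
L-tryptophan: 0.881 g × (108 mL / 2000 mL) = 0.047574 g = 47.57 mg

L-leucine 79.92 mg; ferric ammonium citrate 10.96 mg; riboflavin 0.62 mg; fructose 2.30 g; L-tryptophan 47.57 mg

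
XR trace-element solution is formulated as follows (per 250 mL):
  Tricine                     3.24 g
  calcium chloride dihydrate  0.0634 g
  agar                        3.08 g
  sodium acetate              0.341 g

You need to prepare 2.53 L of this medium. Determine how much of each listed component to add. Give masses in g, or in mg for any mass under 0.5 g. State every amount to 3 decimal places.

Tricine 32.789 g; calcium chloride dihydrate 0.642 g; agar 31.170 g; sodium acetate 3.451 g

Ratio of target to recipe volume: 2530 / 250 = 10.12.
Tricine: 3.24 g × (2530 mL / 250 mL) = 32.789 g
calcium chloride dihydrate: 0.0634 g × (2530 mL / 250 mL) = 0.642 g
agar: 3.08 g × (2530 mL / 250 mL) = 31.170 g
sodium acetate: 0.341 g × (2530 mL / 250 mL) = 3.451 g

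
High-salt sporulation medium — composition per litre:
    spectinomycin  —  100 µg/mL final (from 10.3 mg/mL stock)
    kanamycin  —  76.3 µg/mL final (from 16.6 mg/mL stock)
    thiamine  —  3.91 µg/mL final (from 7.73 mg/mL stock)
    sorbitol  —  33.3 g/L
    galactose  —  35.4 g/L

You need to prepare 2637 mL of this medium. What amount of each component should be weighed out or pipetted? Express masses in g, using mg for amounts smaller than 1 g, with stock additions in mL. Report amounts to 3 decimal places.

spectinomycin 25.602 mL; kanamycin 12.121 mL; thiamine 1.334 mL; sorbitol 87.812 g; galactose 93.350 g

Working volume: 2637 mL = 2.637 L.
spectinomycin: dilute stock: 100 µg/mL × 2637 mL ÷ 10300 µg/mL = 25.602 mL
kanamycin: dilute stock: 76.3 µg/mL × 2637 mL ÷ 16600 µg/mL = 12.121 mL
thiamine: C1V1 = C2V2 → 3.91 µg/mL × 2637 mL ÷ 7730 µg/mL = 1.334 mL
sorbitol: 33.3 g/L × 2.637 L = 87.812 g
galactose: 35.4 g/L × 2.637 L = 93.350 g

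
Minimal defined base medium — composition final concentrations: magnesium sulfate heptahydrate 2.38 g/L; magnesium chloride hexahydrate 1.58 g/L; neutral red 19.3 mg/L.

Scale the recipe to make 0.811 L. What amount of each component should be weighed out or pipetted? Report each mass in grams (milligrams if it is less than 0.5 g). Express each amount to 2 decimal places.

Scale factor relative to 1 L: 0.811.
magnesium sulfate heptahydrate: 2.38 g/L × 0.811 L = 1.93 g
magnesium chloride hexahydrate: 1.58 g/L × 0.811 L = 1.28 g
neutral red: 19.3 mg/L × 0.811 L = 15.65 mg

magnesium sulfate heptahydrate 1.93 g; magnesium chloride hexahydrate 1.28 g; neutral red 15.65 mg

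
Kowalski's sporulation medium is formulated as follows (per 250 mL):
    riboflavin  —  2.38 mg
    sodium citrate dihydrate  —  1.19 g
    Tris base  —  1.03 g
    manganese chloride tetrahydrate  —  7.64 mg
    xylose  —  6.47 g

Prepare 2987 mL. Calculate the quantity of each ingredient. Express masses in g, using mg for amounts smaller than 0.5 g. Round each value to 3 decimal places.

Ratio of target to recipe volume: 2987 / 250 = 11.948.
riboflavin: 2.38 mg × (2987 mL / 250 mL) = 28.436 mg
sodium citrate dihydrate: 1.19 g × (2987 mL / 250 mL) = 14.218 g
Tris base: 1.03 g × (2987 mL / 250 mL) = 12.306 g
manganese chloride tetrahydrate: 7.64 mg × (2987 mL / 250 mL) = 91.283 mg
xylose: 6.47 g × (2987 mL / 250 mL) = 77.304 g

riboflavin 28.436 mg; sodium citrate dihydrate 14.218 g; Tris base 12.306 g; manganese chloride tetrahydrate 91.283 mg; xylose 77.304 g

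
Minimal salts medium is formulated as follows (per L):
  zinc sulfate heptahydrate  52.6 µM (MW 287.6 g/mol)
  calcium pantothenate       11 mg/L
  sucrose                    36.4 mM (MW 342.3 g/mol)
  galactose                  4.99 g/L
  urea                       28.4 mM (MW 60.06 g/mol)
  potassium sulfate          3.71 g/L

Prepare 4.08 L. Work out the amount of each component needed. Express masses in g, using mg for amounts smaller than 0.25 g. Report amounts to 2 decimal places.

zinc sulfate heptahydrate 61.72 mg; calcium pantothenate 44.88 mg; sucrose 50.84 g; galactose 20.36 g; urea 6.96 g; potassium sulfate 15.14 g

Scale factor relative to 1 L: 4.08.
zinc sulfate heptahydrate: 52.6 µmol/L × 287.6 g/mol × 4.08 L ÷ 1000 = 61.72 mg
calcium pantothenate: 11 mg/L × 4.08 L = 44.88 mg
sucrose: 36.4 mmol/L × 342.3 g/mol × 4.08 L ÷ 1000 = 50.84 g
galactose: 4.99 g/L × 4.08 L = 20.36 g
urea: 28.4 mmol/L × 60.06 g/mol × 4.08 L ÷ 1000 = 6.96 g
potassium sulfate: 3.71 g/L × 4.08 L = 15.14 g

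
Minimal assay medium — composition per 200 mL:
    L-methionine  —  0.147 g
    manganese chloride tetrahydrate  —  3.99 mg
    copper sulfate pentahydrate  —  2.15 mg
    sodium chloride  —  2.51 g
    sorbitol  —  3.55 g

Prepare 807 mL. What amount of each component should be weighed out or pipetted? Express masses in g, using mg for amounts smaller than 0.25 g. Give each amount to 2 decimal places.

Scale factor = 807 mL / 200 mL = 4.035.
L-methionine: 0.147 g × (807 mL / 200 mL) = 0.59 g
manganese chloride tetrahydrate: 3.99 mg × (807 mL / 200 mL) = 16.10 mg
copper sulfate pentahydrate: 2.15 mg × (807 mL / 200 mL) = 8.68 mg
sodium chloride: 2.51 g × (807 mL / 200 mL) = 10.13 g
sorbitol: 3.55 g × (807 mL / 200 mL) = 14.32 g

L-methionine 0.59 g; manganese chloride tetrahydrate 16.10 mg; copper sulfate pentahydrate 8.68 mg; sodium chloride 10.13 g; sorbitol 14.32 g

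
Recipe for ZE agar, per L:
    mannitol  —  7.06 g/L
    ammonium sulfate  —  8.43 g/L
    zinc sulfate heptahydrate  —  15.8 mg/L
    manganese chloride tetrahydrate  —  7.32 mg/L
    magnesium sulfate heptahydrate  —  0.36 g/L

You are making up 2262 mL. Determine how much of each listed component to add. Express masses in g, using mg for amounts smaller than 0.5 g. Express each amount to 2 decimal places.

Working volume: 2262 mL = 2.262 L.
mannitol: 7.06 g/L × 2.262 L = 15.97 g
ammonium sulfate: 8.43 g/L × 2.262 L = 19.07 g
zinc sulfate heptahydrate: 15.8 mg/L × 2.262 L = 35.74 mg
manganese chloride tetrahydrate: 7.32 mg/L × 2.262 L = 16.56 mg
magnesium sulfate heptahydrate: 0.36 g/L × 2.262 L = 0.81 g

mannitol 15.97 g; ammonium sulfate 19.07 g; zinc sulfate heptahydrate 35.74 mg; manganese chloride tetrahydrate 16.56 mg; magnesium sulfate heptahydrate 0.81 g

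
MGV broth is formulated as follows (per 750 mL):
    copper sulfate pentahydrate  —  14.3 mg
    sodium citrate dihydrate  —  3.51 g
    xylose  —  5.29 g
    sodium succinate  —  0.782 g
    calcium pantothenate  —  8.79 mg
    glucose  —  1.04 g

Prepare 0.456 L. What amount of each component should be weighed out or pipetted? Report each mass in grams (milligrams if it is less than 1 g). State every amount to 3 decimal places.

copper sulfate pentahydrate 8.694 mg; sodium citrate dihydrate 2.134 g; xylose 3.216 g; sodium succinate 475.456 mg; calcium pantothenate 5.344 mg; glucose 632.320 mg

Ratio of target to recipe volume: 456 / 750 = 0.608.
copper sulfate pentahydrate: 14.3 mg × (456 mL / 750 mL) = 8.694 mg
sodium citrate dihydrate: 3.51 g × (456 mL / 750 mL) = 2.134 g
xylose: 5.29 g × (456 mL / 750 mL) = 3.216 g
sodium succinate: 0.782 g × (456 mL / 750 mL) = 0.475456 g = 475.456 mg
calcium pantothenate: 8.79 mg × (456 mL / 750 mL) = 5.344 mg
glucose: 1.04 g × (456 mL / 750 mL) = 0.63232 g = 632.320 mg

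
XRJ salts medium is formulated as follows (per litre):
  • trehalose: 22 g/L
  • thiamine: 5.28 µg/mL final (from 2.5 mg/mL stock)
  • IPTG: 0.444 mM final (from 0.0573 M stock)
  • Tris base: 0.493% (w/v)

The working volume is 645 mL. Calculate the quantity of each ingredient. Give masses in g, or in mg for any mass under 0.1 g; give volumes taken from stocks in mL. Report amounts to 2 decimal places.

Working volume: 645 mL = 0.645 L.
trehalose: 22 g/L × 0.645 L = 14.19 g
thiamine: C1V1 = C2V2 → 5.28 µg/mL × 645 mL ÷ 2500 µg/mL = 1.36 mL
IPTG: dilute stock: 0.444 mM × 645 mL ÷ 57.3 mM = 5.00 mL
Tris base: 0.493% w/v = 4.93 g/L → 4.93 × 0.645 L = 3.18 g

trehalose 14.19 g; thiamine 1.36 mL; IPTG 5.00 mL; Tris base 3.18 g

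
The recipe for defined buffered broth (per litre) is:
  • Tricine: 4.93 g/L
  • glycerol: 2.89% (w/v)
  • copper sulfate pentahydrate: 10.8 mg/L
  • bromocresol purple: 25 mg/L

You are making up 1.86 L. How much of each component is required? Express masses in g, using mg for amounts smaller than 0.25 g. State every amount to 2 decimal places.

Tricine 9.17 g; glycerol 53.75 g; copper sulfate pentahydrate 20.09 mg; bromocresol purple 46.50 mg

Scale factor relative to 1 L: 1.86.
Tricine: 4.93 g/L × 1.86 L = 9.17 g
glycerol: 2.89% w/v = 28.9 g/L → 28.9 × 1.86 L = 53.75 g
copper sulfate pentahydrate: 10.8 mg/L × 1.86 L = 20.09 mg
bromocresol purple: 25 mg/L × 1.86 L = 46.50 mg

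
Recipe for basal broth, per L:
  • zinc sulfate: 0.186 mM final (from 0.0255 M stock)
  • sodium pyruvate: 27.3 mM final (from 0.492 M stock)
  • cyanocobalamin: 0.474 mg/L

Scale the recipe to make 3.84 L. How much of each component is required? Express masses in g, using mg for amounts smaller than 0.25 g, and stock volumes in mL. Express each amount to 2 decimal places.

Scale factor relative to 1 L: 3.84.
zinc sulfate: dilute stock: 0.186 mM × 3840 mL ÷ 25.5 mM = 28.01 mL
sodium pyruvate: C1V1 = C2V2 → 27.3 mM × 3840 mL ÷ 492 mM = 213.07 mL
cyanocobalamin: 0.474 mg/L × 3.84 L = 1.82 mg

zinc sulfate 28.01 mL; sodium pyruvate 213.07 mL; cyanocobalamin 1.82 mg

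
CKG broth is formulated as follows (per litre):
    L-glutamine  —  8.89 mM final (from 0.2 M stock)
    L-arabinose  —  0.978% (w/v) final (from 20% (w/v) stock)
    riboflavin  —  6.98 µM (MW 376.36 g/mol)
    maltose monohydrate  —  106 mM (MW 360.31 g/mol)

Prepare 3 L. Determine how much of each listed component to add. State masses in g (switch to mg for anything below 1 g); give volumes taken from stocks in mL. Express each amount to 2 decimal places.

Scale factor relative to 1 L: 3.
L-glutamine: V = C2·V2/C1 = 8.89 mM × 3000 mL ÷ 200 mM = 133.35 mL
L-arabinose: C1V1 = C2V2 → 0.978% ÷ 20% × 3000 mL = 146.70 mL
riboflavin: 6.98 µmol/L × 376.36 g/mol × 3 L ÷ 1000 = 7.88 mg
maltose monohydrate: 106 mmol/L × 360.31 g/mol × 3 L ÷ 1000 = 114.58 g

L-glutamine 133.35 mL; L-arabinose 146.70 mL; riboflavin 7.88 mg; maltose monohydrate 114.58 g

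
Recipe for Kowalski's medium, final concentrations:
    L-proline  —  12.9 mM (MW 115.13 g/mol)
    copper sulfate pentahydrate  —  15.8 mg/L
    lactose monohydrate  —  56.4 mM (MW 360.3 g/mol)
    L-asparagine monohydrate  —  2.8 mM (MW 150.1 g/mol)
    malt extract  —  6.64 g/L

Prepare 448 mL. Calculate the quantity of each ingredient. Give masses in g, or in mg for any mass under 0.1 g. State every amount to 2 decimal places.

Target volume = 448 mL = 0.448 L.
L-proline: 12.9 mmol/L × 115.13 g/mol × 0.448 L ÷ 1000 = 0.67 g
copper sulfate pentahydrate: 15.8 mg/L × 0.448 L = 7.08 mg
lactose monohydrate: 56.4 mmol/L × 360.3 g/mol × 0.448 L ÷ 1000 = 9.10 g
L-asparagine monohydrate: 2.8 mmol/L × 150.1 g/mol × 0.448 L ÷ 1000 = 0.19 g
malt extract: 6.64 g/L × 0.448 L = 2.97 g

L-proline 0.67 g; copper sulfate pentahydrate 7.08 mg; lactose monohydrate 9.10 g; L-asparagine monohydrate 0.19 g; malt extract 2.97 g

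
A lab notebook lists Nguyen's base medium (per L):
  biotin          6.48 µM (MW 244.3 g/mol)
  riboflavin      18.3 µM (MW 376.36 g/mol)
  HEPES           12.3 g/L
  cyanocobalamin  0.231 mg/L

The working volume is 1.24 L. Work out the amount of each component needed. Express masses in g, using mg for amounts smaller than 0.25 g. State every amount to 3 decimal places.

Working volume: 1.24 L.
biotin: 6.48 µmol/L × 244.3 g/mol × 1.24 L ÷ 1000 = 1.963 mg
riboflavin: 18.3 µmol/L × 376.36 g/mol × 1.24 L ÷ 1000 = 8.540 mg
HEPES: 12.3 g/L × 1.24 L = 15.252 g
cyanocobalamin: 0.231 mg/L × 1.24 L = 0.286 mg

biotin 1.963 mg; riboflavin 8.540 mg; HEPES 15.252 g; cyanocobalamin 0.286 mg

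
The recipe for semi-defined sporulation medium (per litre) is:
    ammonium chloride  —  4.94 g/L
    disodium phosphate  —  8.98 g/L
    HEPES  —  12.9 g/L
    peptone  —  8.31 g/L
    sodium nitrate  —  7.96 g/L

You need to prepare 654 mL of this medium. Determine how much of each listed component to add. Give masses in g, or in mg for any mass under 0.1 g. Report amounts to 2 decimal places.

ammonium chloride 3.23 g; disodium phosphate 5.87 g; HEPES 8.44 g; peptone 5.43 g; sodium nitrate 5.21 g

Scale factor relative to 1 L: 0.654.
ammonium chloride: 4.94 g/L × 0.654 L = 3.23 g
disodium phosphate: 8.98 g/L × 0.654 L = 5.87 g
HEPES: 12.9 g/L × 0.654 L = 8.44 g
peptone: 8.31 g/L × 0.654 L = 5.43 g
sodium nitrate: 7.96 g/L × 0.654 L = 5.21 g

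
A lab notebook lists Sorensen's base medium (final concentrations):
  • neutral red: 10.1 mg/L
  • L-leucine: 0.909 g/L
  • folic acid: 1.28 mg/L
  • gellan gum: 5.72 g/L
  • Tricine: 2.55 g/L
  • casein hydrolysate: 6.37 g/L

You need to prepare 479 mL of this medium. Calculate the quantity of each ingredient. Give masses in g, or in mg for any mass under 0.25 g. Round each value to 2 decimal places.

Scale factor relative to 1 L: 0.479.
neutral red: 10.1 mg/L × 0.479 L = 4.84 mg
L-leucine: 0.909 g/L × 0.479 L = 0.44 g
folic acid: 1.28 mg/L × 0.479 L = 0.61 mg
gellan gum: 5.72 g/L × 0.479 L = 2.74 g
Tricine: 2.55 g/L × 0.479 L = 1.22 g
casein hydrolysate: 6.37 g/L × 0.479 L = 3.05 g

neutral red 4.84 mg; L-leucine 0.44 g; folic acid 0.61 mg; gellan gum 2.74 g; Tricine 1.22 g; casein hydrolysate 3.05 g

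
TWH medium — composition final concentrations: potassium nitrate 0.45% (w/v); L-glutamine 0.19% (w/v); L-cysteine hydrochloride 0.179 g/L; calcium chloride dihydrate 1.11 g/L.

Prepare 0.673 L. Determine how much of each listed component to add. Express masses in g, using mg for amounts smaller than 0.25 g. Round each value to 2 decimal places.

potassium nitrate 3.03 g; L-glutamine 1.28 g; L-cysteine hydrochloride 120.47 mg; calcium chloride dihydrate 0.75 g

Working volume: 0.673 L.
potassium nitrate: 0.45% w/v = 4.5 g/L → 4.5 × 0.673 L = 3.03 g
L-glutamine: 0.19% w/v = 1.9 g/L → 1.9 × 0.673 L = 1.28 g
L-cysteine hydrochloride: 0.179 g/L × 0.673 L = 0.120467 g = 120.47 mg
calcium chloride dihydrate: 1.11 g/L × 0.673 L = 0.75 g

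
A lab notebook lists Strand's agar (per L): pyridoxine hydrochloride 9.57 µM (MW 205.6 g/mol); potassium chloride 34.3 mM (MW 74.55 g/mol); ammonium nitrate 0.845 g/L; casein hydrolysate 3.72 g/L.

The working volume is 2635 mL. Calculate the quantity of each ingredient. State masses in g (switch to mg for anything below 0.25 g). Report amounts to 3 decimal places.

Scale factor relative to 1 L: 2.635.
pyridoxine hydrochloride: 9.57 µmol/L × 205.6 g/mol × 2.635 L ÷ 1000 = 5.185 mg
potassium chloride: 34.3 mmol/L × 74.55 g/mol × 2.635 L ÷ 1000 = 6.738 g
ammonium nitrate: 0.845 g/L × 2.635 L = 2.227 g
casein hydrolysate: 3.72 g/L × 2.635 L = 9.802 g

pyridoxine hydrochloride 5.185 mg; potassium chloride 6.738 g; ammonium nitrate 2.227 g; casein hydrolysate 9.802 g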